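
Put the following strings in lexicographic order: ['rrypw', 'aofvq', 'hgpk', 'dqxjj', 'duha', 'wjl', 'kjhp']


Compare strings character by character (the first differing letter decides):
  'aofvq' < 'dqxjj' since 'a' < 'd' at position 1
  'dqxjj' < 'duha' since 'q' < 'u' at position 2
  'duha' < 'hgpk' since 'd' < 'h' at position 1
  'hgpk' < 'kjhp' since 'h' < 'k' at position 1
  'kjhp' < 'rrypw' since 'k' < 'r' at position 1
  'rrypw' < 'wjl' since 'r' < 'w' at position 1
Chaining these comparisons gives the alphabetical order.
Final answer: ['aofvq', 'dqxjj', 'duha', 'hgpk', 'kjhp', 'rrypw', 'wjl']


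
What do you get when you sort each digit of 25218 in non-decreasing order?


The number 25218 has digits: 2, 5, 2, 1, 8
Sorted: 1, 2, 2, 5, 8
Joining the sorted digits gives the result.
Final answer: 12258


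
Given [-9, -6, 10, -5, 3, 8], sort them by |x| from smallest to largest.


Compute absolute values:
  |-9| = 9
  |-6| = 6
  |10| = 10
  |-5| = 5
  |3| = 3
  |8| = 8
Absolute values in increasing order: 3 < 5 < 6 < 8 < 9 < 10
Listing the original numbers in that order gives the answer.
Final answer: [3, -5, -6, 8, -9, 10]


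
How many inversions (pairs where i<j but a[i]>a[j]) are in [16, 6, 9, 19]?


For each element, count the later elements that are smaller than it:
  16 (index 0): smaller elements after it = [6, 9] -> 2
  6 (index 1): smaller elements after it = [] -> 0
  9 (index 2): smaller elements after it = [] -> 0
Total inversions = 2 + 0 + 0 = 2
Final answer: 2


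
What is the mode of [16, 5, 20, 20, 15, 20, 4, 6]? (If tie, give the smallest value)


Count the frequency of each value:
  4 appears 1 time(s)
  5 appears 1 time(s)
  6 appears 1 time(s)
  15 appears 1 time(s)
  16 appears 1 time(s)
  20 appears 3 time(s)
Maximum frequency is 3.
Only 20 reaches that frequency, so it is the mode.
Final answer: 20


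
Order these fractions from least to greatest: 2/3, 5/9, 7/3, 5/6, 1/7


Convert to decimal for comparison:
  2/3 = 0.6667
  5/9 = 0.5556
  7/3 = 2.3333
  5/6 = 0.8333
  1/7 = 0.1429
Decimals in increasing order: 0.1429 < 0.5556 < 0.6667 < 0.8333 < 2.3333
Writing each back as its fraction gives the sorted order.
Final answer: 1/7, 5/9, 2/3, 5/6, 7/3


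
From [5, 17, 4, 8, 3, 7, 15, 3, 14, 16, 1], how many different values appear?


List all unique values:
Distinct values: [1, 3, 4, 5, 7, 8, 14, 15, 16, 17]
Count = 10
Final answer: 10


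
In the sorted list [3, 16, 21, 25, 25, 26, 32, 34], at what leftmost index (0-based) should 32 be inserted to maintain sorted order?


List is sorted: [3, 16, 21, 25, 25, 26, 32, 34]
We need the leftmost position where 32 can be inserted, i.e. the first index whose element is >= 32 (or the end of the list if none is).
Binary search with low=0, high=8 (0-based indices):
  low=0, high=8, mid=4: a[4]=25 < 32, so low = 5
  low=5, high=8, mid=6: a[6]=32 >= 32, so high = 6
  low=5, high=6, mid=5: a[5]=26 < 32, so low = 6
Now low = high = 6, so the insertion index is 6.
Final answer: 6


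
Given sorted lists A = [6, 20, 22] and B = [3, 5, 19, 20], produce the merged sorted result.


List A: [6, 20, 22]
List B: [3, 5, 19, 20]
Repeatedly compare the front elements and take the smaller:
  6 vs 3 -> take 3
  6 vs 5 -> take 5
  6 vs 19 -> take 6
  20 vs 19 -> take 19
  20 vs 20 -> take 20
  22 vs 20 -> take 20
  B is exhausted; append the rest of A: [22]
Final answer: [3, 5, 6, 19, 20, 20, 22]


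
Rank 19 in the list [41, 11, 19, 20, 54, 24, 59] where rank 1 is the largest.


Sort descending: [59, 54, 41, 24, 20, 19, 11]
Find 19 in the sorted list.
19 is at position 6.
Final answer: 6


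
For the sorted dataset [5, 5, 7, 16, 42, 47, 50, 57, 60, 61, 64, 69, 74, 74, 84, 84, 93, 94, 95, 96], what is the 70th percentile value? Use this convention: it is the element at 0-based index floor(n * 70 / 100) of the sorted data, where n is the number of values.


The dataset has n = 20 elements.
Index = floor(20 * 70 / 100) = floor(1400 / 100) = floor(14) = 14
Counting from index 0 in the sorted data, the element at index 14 is 84.
Final answer: 84


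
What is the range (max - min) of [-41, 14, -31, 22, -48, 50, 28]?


Maximum value: 50
Minimum value: -48
Range = 50 - (-48) = 98
Final answer: 98


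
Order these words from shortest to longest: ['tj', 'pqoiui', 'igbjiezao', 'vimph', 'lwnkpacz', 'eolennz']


Compute lengths:
  'tj' has length 2
  'pqoiui' has length 6
  'igbjiezao' has length 9
  'vimph' has length 5
  'lwnkpacz' has length 8
  'eolennz' has length 7
Lengths in increasing order: 2 < 5 < 6 < 7 < 8 < 9
Listing the words in that order gives the answer.
Final answer: ['tj', 'vimph', 'pqoiui', 'eolennz', 'lwnkpacz', 'igbjiezao']


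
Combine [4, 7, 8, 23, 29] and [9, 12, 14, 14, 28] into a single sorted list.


List A: [4, 7, 8, 23, 29]
List B: [9, 12, 14, 14, 28]
Repeatedly compare the front elements and take the smaller:
  4 vs 9 -> take 4
  7 vs 9 -> take 7
  8 vs 9 -> take 8
  23 vs 9 -> take 9
  23 vs 12 -> take 12
  23 vs 14 -> take 14
  23 vs 14 -> take 14
  23 vs 28 -> take 23
  29 vs 28 -> take 28
  B is exhausted; append the rest of A: [29]
Final answer: [4, 7, 8, 9, 12, 14, 14, 23, 28, 29]


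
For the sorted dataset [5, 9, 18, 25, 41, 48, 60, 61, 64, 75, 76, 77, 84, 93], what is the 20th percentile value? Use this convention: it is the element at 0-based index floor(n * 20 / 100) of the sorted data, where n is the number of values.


The dataset has n = 14 elements.
Index = floor(14 * 20 / 100) = floor(280 / 100) = floor(2.8) = 2
Counting from index 0 in the sorted data, the element at index 2 is 18.
Final answer: 18


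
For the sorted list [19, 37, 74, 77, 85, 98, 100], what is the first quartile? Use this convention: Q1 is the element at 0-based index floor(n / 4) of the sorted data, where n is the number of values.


The list has n = 7 elements.
Q1 index = floor(7 / 4) = floor(1.75) = 1
Counting from index 0 in the sorted data, the element at index 1 is 37.
Final answer: 37


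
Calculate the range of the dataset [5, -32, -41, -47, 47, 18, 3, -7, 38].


Maximum value: 47
Minimum value: -47
Range = 47 - (-47) = 94
Final answer: 94


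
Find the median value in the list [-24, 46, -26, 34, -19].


First, sort the list: [-26, -24, -19, 34, 46]
The list has 5 elements (odd count).
The middle index is 2 (0-based), and the element there is -19.
Final answer: -19


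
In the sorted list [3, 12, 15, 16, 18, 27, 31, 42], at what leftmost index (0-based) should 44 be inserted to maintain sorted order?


List is sorted: [3, 12, 15, 16, 18, 27, 31, 42]
We need the leftmost position where 44 can be inserted, i.e. the first index whose element is >= 44 (or the end of the list if none is).
Binary search with low=0, high=8 (0-based indices):
  low=0, high=8, mid=4: a[4]=18 < 44, so low = 5
  low=5, high=8, mid=6: a[6]=31 < 44, so low = 7
  low=7, high=8, mid=7: a[7]=42 < 44, so low = 8
Now low = high = 8, so the insertion index is 8.
Final answer: 8


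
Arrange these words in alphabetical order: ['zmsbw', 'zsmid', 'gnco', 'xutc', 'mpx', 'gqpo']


Compare strings character by character (the first differing letter decides):
  'gnco' < 'gqpo' since 'n' < 'q' at position 2
  'gqpo' < 'mpx' since 'g' < 'm' at position 1
  'mpx' < 'xutc' since 'm' < 'x' at position 1
  'xutc' < 'zmsbw' since 'x' < 'z' at position 1
  'zmsbw' < 'zsmid' since 'm' < 's' at position 2
Chaining these comparisons gives the alphabetical order.
Final answer: ['gnco', 'gqpo', 'mpx', 'xutc', 'zmsbw', 'zsmid']


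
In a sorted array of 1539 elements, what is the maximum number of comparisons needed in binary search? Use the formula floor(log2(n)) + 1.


Binary search halves the search space each step.
Maximum comparisons = floor(log2(1539)) + 1
log2(1539) = 10.5878
floor(log2(1539)) = 10, so 10 + 1 = 11
Final answer: 11


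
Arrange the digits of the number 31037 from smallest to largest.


The number 31037 has digits: 3, 1, 0, 3, 7
Sorted: 0, 1, 3, 3, 7
Joining the sorted digits gives the result.
Final answer: 01337


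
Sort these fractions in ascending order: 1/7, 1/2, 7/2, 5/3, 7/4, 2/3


Convert to decimal for comparison:
  1/7 = 0.1429
  1/2 = 0.5
  7/2 = 3.5
  5/3 = 1.6667
  7/4 = 1.75
  2/3 = 0.6667
Decimals in increasing order: 0.1429 < 0.5 < 0.6667 < 1.6667 < 1.75 < 3.5
Writing each back as its fraction gives the sorted order.
Final answer: 1/7, 1/2, 2/3, 5/3, 7/4, 7/2


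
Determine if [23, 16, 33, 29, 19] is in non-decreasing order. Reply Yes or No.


Check consecutive pairs:
  23 <= 16? False
  16 <= 33? True
  33 <= 29? False
  29 <= 19? False
3 consecutive pair(s) are out of order, so the list is not sorted.
Final answer: No


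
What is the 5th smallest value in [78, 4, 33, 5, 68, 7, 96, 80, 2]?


Sort ascending: [2, 4, 5, 7, 33, 68, 78, 80, 96]
The 5th element (1-indexed) is at index 4.
Value = 33
Final answer: 33


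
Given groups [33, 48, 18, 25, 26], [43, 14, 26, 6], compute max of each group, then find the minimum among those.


Find max of each group:
  Group 1: [33, 48, 18, 25, 26] -> max = 48
  Group 2: [43, 14, 26, 6] -> max = 43
Maxes: [48, 43]
Minimum of maxes = 43
Final answer: 43


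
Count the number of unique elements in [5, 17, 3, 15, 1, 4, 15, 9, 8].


List all unique values:
Distinct values: [1, 3, 4, 5, 8, 9, 15, 17]
Count = 8
Final answer: 8


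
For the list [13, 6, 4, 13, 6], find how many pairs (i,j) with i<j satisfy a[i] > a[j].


For each element, count the later elements that are smaller than it:
  13 (index 0): smaller elements after it = [6, 4, 6] -> 3
  6 (index 1): smaller elements after it = [4] -> 1
  4 (index 2): smaller elements after it = [] -> 0
  13 (index 3): smaller elements after it = [6] -> 1
Total inversions = 3 + 1 + 0 + 1 = 5
Final answer: 5


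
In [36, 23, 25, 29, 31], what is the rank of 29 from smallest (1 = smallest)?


Sort ascending: [23, 25, 29, 31, 36]
Find 29 in the sorted list.
29 is at position 3 (1-indexed).
Final answer: 3


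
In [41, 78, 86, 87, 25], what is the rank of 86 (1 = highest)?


Sort descending: [87, 86, 78, 41, 25]
Find 86 in the sorted list.
86 is at position 2.
Final answer: 2


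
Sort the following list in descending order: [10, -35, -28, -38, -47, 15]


Original list: [10, -35, -28, -38, -47, 15]
Repeatedly take the largest remaining element:
  Remaining [10, -35, -28, -38, -47, 15] -> largest is 15
  Remaining [10, -35, -28, -38, -47] -> largest is 10
  Remaining [-35, -28, -38, -47] -> largest is -28
  Remaining [-35, -38, -47] -> largest is -35
  Remaining [-38, -47] -> largest is -38
  Remaining [-47] -> largest is -47
Collecting the picks in order gives the descending list.
Final answer: [15, 10, -28, -35, -38, -47]


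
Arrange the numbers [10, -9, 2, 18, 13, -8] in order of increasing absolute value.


Compute absolute values:
  |10| = 10
  |-9| = 9
  |2| = 2
  |18| = 18
  |13| = 13
  |-8| = 8
Absolute values in increasing order: 2 < 8 < 9 < 10 < 13 < 18
Listing the original numbers in that order gives the answer.
Final answer: [2, -8, -9, 10, 13, 18]


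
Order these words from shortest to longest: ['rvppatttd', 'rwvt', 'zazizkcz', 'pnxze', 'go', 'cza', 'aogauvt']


Compute lengths:
  'rvppatttd' has length 9
  'rwvt' has length 4
  'zazizkcz' has length 8
  'pnxze' has length 5
  'go' has length 2
  'cza' has length 3
  'aogauvt' has length 7
Lengths in increasing order: 2 < 3 < 4 < 5 < 7 < 8 < 9
Listing the words in that order gives the answer.
Final answer: ['go', 'cza', 'rwvt', 'pnxze', 'aogauvt', 'zazizkcz', 'rvppatttd']


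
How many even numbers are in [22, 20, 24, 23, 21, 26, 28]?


Check each element:
  22 is even
  20 is even
  24 is even
  23 is odd
  21 is odd
  26 is even
  28 is even
Evens: [22, 20, 24, 26, 28]
Count of evens = 5
Final answer: 5


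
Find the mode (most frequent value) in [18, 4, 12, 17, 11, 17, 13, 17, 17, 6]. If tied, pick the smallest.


Count the frequency of each value:
  4 appears 1 time(s)
  6 appears 1 time(s)
  11 appears 1 time(s)
  12 appears 1 time(s)
  13 appears 1 time(s)
  17 appears 4 time(s)
  18 appears 1 time(s)
Maximum frequency is 4.
Only 17 reaches that frequency, so it is the mode.
Final answer: 17


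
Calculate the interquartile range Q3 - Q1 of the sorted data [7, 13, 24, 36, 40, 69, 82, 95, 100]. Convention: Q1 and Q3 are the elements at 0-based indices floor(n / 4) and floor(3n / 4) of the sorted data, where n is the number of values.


The data has n = 9 elements.
Q1 index = floor(9 / 4) = floor(2.25) = 2; Q3 index = floor(3 * 9 / 4) = floor(6.75) = 6
Q1 = element at index 2 = 24
Q3 = element at index 6 = 82
IQR = 82 - 24 = 58
Final answer: 58


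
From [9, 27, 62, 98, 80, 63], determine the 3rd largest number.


Sort descending: [98, 80, 63, 62, 27, 9]
The 3rd element (1-indexed) is at index 2.
Value = 63
Final answer: 63


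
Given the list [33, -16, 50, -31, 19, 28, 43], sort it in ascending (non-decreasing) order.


Original list: [33, -16, 50, -31, 19, 28, 43]
Repeatedly take the smallest remaining element:
  Remaining [33, -16, 50, -31, 19, 28, 43] -> smallest is -31
  Remaining [33, -16, 50, 19, 28, 43] -> smallest is -16
  Remaining [33, 50, 19, 28, 43] -> smallest is 19
  Remaining [33, 50, 28, 43] -> smallest is 28
  Remaining [33, 50, 43] -> smallest is 33
  Remaining [50, 43] -> smallest is 43
  Remaining [50] -> smallest is 50
Collecting the picks in order gives the sorted list.
Final answer: [-31, -16, 19, 28, 33, 43, 50]


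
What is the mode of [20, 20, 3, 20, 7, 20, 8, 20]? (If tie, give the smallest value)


Count the frequency of each value:
  3 appears 1 time(s)
  7 appears 1 time(s)
  8 appears 1 time(s)
  20 appears 5 time(s)
Maximum frequency is 5.
Only 20 reaches that frequency, so it is the mode.
Final answer: 20


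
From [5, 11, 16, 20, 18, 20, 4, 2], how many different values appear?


List all unique values:
Distinct values: [2, 4, 5, 11, 16, 18, 20]
Count = 7
Final answer: 7


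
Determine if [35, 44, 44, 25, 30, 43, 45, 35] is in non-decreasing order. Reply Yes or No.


Check consecutive pairs:
  35 <= 44? True
  44 <= 44? True
  44 <= 25? False
  25 <= 30? True
  30 <= 43? True
  43 <= 45? True
  45 <= 35? False
2 consecutive pair(s) are out of order, so the list is not sorted.
Final answer: No


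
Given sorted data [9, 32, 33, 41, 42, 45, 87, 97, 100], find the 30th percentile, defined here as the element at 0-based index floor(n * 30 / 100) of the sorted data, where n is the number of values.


The dataset has n = 9 elements.
Index = floor(9 * 30 / 100) = floor(270 / 100) = floor(2.7) = 2
Counting from index 0 in the sorted data, the element at index 2 is 33.
Final answer: 33


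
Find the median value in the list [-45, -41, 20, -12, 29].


First, sort the list: [-45, -41, -12, 20, 29]
The list has 5 elements (odd count).
The middle index is 2 (0-based), and the element there is -12.
Final answer: -12


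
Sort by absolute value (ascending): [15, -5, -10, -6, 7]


Compute absolute values:
  |15| = 15
  |-5| = 5
  |-10| = 10
  |-6| = 6
  |7| = 7
Absolute values in increasing order: 5 < 6 < 7 < 10 < 15
Listing the original numbers in that order gives the answer.
Final answer: [-5, -6, 7, -10, 15]


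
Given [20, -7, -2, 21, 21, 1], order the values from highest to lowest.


Original list: [20, -7, -2, 21, 21, 1]
Repeatedly take the largest remaining element:
  Remaining [20, -7, -2, 21, 21, 1] -> largest is 21
  Remaining [20, -7, -2, 21, 1] -> largest is 21
  Remaining [20, -7, -2, 1] -> largest is 20
  Remaining [-7, -2, 1] -> largest is 1
  Remaining [-7, -2] -> largest is -2
  Remaining [-7] -> largest is -7
Collecting the picks in order gives the descending list.
Final answer: [21, 21, 20, 1, -2, -7]


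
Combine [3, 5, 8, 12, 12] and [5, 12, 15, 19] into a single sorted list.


List A: [3, 5, 8, 12, 12]
List B: [5, 12, 15, 19]
Repeatedly compare the front elements and take the smaller:
  3 vs 5 -> take 3
  5 vs 5 -> take 5
  8 vs 5 -> take 5
  8 vs 12 -> take 8
  12 vs 12 -> take 12
  12 vs 12 -> take 12
  A is exhausted; append the rest of B: [12, 15, 19]
Final answer: [3, 5, 5, 8, 12, 12, 12, 15, 19]


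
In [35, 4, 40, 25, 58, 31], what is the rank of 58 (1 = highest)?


Sort descending: [58, 40, 35, 31, 25, 4]
Find 58 in the sorted list.
58 is at position 1.
Final answer: 1


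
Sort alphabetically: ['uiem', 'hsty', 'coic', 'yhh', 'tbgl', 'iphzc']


Compare strings character by character (the first differing letter decides):
  'coic' < 'hsty' since 'c' < 'h' at position 1
  'hsty' < 'iphzc' since 'h' < 'i' at position 1
  'iphzc' < 'tbgl' since 'i' < 't' at position 1
  'tbgl' < 'uiem' since 't' < 'u' at position 1
  'uiem' < 'yhh' since 'u' < 'y' at position 1
Chaining these comparisons gives the alphabetical order.
Final answer: ['coic', 'hsty', 'iphzc', 'tbgl', 'uiem', 'yhh']


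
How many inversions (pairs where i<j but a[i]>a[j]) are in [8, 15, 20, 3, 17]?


For each element, count the later elements that are smaller than it:
  8 (index 0): smaller elements after it = [3] -> 1
  15 (index 1): smaller elements after it = [3] -> 1
  20 (index 2): smaller elements after it = [3, 17] -> 2
  3 (index 3): smaller elements after it = [] -> 0
Total inversions = 1 + 1 + 2 + 0 = 4
Final answer: 4


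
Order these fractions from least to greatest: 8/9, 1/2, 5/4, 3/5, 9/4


Convert to decimal for comparison:
  8/9 = 0.8889
  1/2 = 0.5
  5/4 = 1.25
  3/5 = 0.6
  9/4 = 2.25
Decimals in increasing order: 0.5 < 0.6 < 0.8889 < 1.25 < 2.25
Writing each back as its fraction gives the sorted order.
Final answer: 1/2, 3/5, 8/9, 5/4, 9/4


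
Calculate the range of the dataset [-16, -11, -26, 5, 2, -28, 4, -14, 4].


Maximum value: 5
Minimum value: -28
Range = 5 - (-28) = 33
Final answer: 33


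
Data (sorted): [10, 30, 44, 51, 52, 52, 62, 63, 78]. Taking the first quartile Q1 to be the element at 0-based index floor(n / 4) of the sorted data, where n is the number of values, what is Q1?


The list has n = 9 elements.
Q1 index = floor(9 / 4) = floor(2.25) = 2
Counting from index 0 in the sorted data, the element at index 2 is 44.
Final answer: 44


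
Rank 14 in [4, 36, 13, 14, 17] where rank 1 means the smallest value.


Sort ascending: [4, 13, 14, 17, 36]
Find 14 in the sorted list.
14 is at position 3 (1-indexed).
Final answer: 3


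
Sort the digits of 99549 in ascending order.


The number 99549 has digits: 9, 9, 5, 4, 9
Sorted: 4, 5, 9, 9, 9
Joining the sorted digits gives the result.
Final answer: 45999


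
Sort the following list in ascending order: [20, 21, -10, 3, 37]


Original list: [20, 21, -10, 3, 37]
Repeatedly take the smallest remaining element:
  Remaining [20, 21, -10, 3, 37] -> smallest is -10
  Remaining [20, 21, 3, 37] -> smallest is 3
  Remaining [20, 21, 37] -> smallest is 20
  Remaining [21, 37] -> smallest is 21
  Remaining [37] -> smallest is 37
Collecting the picks in order gives the sorted list.
Final answer: [-10, 3, 20, 21, 37]


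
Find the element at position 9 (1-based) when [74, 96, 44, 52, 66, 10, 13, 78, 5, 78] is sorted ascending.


Sort ascending: [5, 10, 13, 44, 52, 66, 74, 78, 78, 96]
The 9th element (1-indexed) is at index 8.
Value = 78
Final answer: 78


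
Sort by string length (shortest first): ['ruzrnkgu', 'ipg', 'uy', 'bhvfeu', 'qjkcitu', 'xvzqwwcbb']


Compute lengths:
  'ruzrnkgu' has length 8
  'ipg' has length 3
  'uy' has length 2
  'bhvfeu' has length 6
  'qjkcitu' has length 7
  'xvzqwwcbb' has length 9
Lengths in increasing order: 2 < 3 < 6 < 7 < 8 < 9
Listing the words in that order gives the answer.
Final answer: ['uy', 'ipg', 'bhvfeu', 'qjkcitu', 'ruzrnkgu', 'xvzqwwcbb']


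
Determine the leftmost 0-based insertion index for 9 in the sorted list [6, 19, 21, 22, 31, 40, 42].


List is sorted: [6, 19, 21, 22, 31, 40, 42]
We need the leftmost position where 9 can be inserted, i.e. the first index whose element is >= 9 (or the end of the list if none is).
Binary search with low=0, high=7 (0-based indices):
  low=0, high=7, mid=3: a[3]=22 >= 9, so high = 3
  low=0, high=3, mid=1: a[1]=19 >= 9, so high = 1
  low=0, high=1, mid=0: a[0]=6 < 9, so low = 1
Now low = high = 1, so the insertion index is 1.
Final answer: 1


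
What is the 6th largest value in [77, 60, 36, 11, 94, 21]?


Sort descending: [94, 77, 60, 36, 21, 11]
The 6th element (1-indexed) is at index 5.
Value = 11
Final answer: 11


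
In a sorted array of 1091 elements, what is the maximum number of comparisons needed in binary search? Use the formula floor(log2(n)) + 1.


Binary search halves the search space each step.
Maximum comparisons = floor(log2(1091)) + 1
log2(1091) = 10.0914
floor(log2(1091)) = 10, so 10 + 1 = 11
Final answer: 11


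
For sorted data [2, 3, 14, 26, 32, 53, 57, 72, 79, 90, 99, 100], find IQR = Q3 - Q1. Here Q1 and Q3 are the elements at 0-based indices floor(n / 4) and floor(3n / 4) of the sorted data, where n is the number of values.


The data has n = 12 elements.
Q1 index = floor(12 / 4) = floor(3) = 3; Q3 index = floor(3 * 12 / 4) = floor(9) = 9
Q1 = element at index 3 = 26
Q3 = element at index 9 = 90
IQR = 90 - 26 = 64
Final answer: 64


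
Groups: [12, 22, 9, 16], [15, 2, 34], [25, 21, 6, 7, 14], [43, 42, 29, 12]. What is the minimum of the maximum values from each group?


Find max of each group:
  Group 1: [12, 22, 9, 16] -> max = 22
  Group 2: [15, 2, 34] -> max = 34
  Group 3: [25, 21, 6, 7, 14] -> max = 25
  Group 4: [43, 42, 29, 12] -> max = 43
Maxes: [22, 34, 25, 43]
Minimum of maxes = 22
Final answer: 22


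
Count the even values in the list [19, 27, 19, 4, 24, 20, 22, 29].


Check each element:
  19 is odd
  27 is odd
  19 is odd
  4 is even
  24 is even
  20 is even
  22 is even
  29 is odd
Evens: [4, 24, 20, 22]
Count of evens = 4
Final answer: 4


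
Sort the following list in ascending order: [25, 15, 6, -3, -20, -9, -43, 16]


Original list: [25, 15, 6, -3, -20, -9, -43, 16]
Repeatedly take the smallest remaining element:
  Remaining [25, 15, 6, -3, -20, -9, -43, 16] -> smallest is -43
  Remaining [25, 15, 6, -3, -20, -9, 16] -> smallest is -20
  Remaining [25, 15, 6, -3, -9, 16] -> smallest is -9
  Remaining [25, 15, 6, -3, 16] -> smallest is -3
  Remaining [25, 15, 6, 16] -> smallest is 6
  Remaining [25, 15, 16] -> smallest is 15
  Remaining [25, 16] -> smallest is 16
  Remaining [25] -> smallest is 25
Collecting the picks in order gives the sorted list.
Final answer: [-43, -20, -9, -3, 6, 15, 16, 25]


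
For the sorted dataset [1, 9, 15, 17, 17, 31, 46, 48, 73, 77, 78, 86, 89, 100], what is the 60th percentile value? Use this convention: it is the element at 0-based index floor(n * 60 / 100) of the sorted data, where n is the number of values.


The dataset has n = 14 elements.
Index = floor(14 * 60 / 100) = floor(840 / 100) = floor(8.4) = 8
Counting from index 0 in the sorted data, the element at index 8 is 73.
Final answer: 73


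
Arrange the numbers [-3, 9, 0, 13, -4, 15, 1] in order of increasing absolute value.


Compute absolute values:
  |-3| = 3
  |9| = 9
  |0| = 0
  |13| = 13
  |-4| = 4
  |15| = 15
  |1| = 1
Absolute values in increasing order: 0 < 1 < 3 < 4 < 9 < 13 < 15
Listing the original numbers in that order gives the answer.
Final answer: [0, 1, -3, -4, 9, 13, 15]


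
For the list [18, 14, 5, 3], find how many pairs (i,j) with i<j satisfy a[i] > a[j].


For each element, count the later elements that are smaller than it:
  18 (index 0): smaller elements after it = [14, 5, 3] -> 3
  14 (index 1): smaller elements after it = [5, 3] -> 2
  5 (index 2): smaller elements after it = [3] -> 1
Total inversions = 3 + 2 + 1 = 6
Final answer: 6


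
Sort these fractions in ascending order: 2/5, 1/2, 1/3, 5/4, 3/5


Convert to decimal for comparison:
  2/5 = 0.4
  1/2 = 0.5
  1/3 = 0.3333
  5/4 = 1.25
  3/5 = 0.6
Decimals in increasing order: 0.3333 < 0.4 < 0.5 < 0.6 < 1.25
Writing each back as its fraction gives the sorted order.
Final answer: 1/3, 2/5, 1/2, 3/5, 5/4


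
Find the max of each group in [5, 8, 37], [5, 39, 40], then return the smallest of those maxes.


Find max of each group:
  Group 1: [5, 8, 37] -> max = 37
  Group 2: [5, 39, 40] -> max = 40
Maxes: [37, 40]
Minimum of maxes = 37
Final answer: 37


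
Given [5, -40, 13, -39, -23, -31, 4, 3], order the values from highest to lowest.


Original list: [5, -40, 13, -39, -23, -31, 4, 3]
Repeatedly take the largest remaining element:
  Remaining [5, -40, 13, -39, -23, -31, 4, 3] -> largest is 13
  Remaining [5, -40, -39, -23, -31, 4, 3] -> largest is 5
  Remaining [-40, -39, -23, -31, 4, 3] -> largest is 4
  Remaining [-40, -39, -23, -31, 3] -> largest is 3
  Remaining [-40, -39, -23, -31] -> largest is -23
  Remaining [-40, -39, -31] -> largest is -31
  Remaining [-40, -39] -> largest is -39
  Remaining [-40] -> largest is -40
Collecting the picks in order gives the descending list.
Final answer: [13, 5, 4, 3, -23, -31, -39, -40]


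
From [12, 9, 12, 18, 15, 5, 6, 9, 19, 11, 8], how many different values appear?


List all unique values:
Distinct values: [5, 6, 8, 9, 11, 12, 15, 18, 19]
Count = 9
Final answer: 9


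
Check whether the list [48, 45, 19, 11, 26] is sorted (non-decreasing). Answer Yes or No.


Check consecutive pairs:
  48 <= 45? False
  45 <= 19? False
  19 <= 11? False
  11 <= 26? True
3 consecutive pair(s) are out of order, so the list is not sorted.
Final answer: No


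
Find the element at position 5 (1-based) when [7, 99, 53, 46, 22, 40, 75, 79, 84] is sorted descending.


Sort descending: [99, 84, 79, 75, 53, 46, 40, 22, 7]
The 5th element (1-indexed) is at index 4.
Value = 53
Final answer: 53


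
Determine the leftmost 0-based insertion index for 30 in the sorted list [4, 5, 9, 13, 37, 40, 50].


List is sorted: [4, 5, 9, 13, 37, 40, 50]
We need the leftmost position where 30 can be inserted, i.e. the first index whose element is >= 30 (or the end of the list if none is).
Binary search with low=0, high=7 (0-based indices):
  low=0, high=7, mid=3: a[3]=13 < 30, so low = 4
  low=4, high=7, mid=5: a[5]=40 >= 30, so high = 5
  low=4, high=5, mid=4: a[4]=37 >= 30, so high = 4
Now low = high = 4, so the insertion index is 4.
Final answer: 4


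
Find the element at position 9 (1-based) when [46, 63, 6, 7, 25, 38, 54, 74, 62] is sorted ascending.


Sort ascending: [6, 7, 25, 38, 46, 54, 62, 63, 74]
The 9th element (1-indexed) is at index 8.
Value = 74
Final answer: 74


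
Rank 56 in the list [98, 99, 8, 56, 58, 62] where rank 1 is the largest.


Sort descending: [99, 98, 62, 58, 56, 8]
Find 56 in the sorted list.
56 is at position 5.
Final answer: 5


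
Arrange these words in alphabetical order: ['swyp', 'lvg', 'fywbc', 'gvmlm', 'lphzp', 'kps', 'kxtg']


Compare strings character by character (the first differing letter decides):
  'fywbc' < 'gvmlm' since 'f' < 'g' at position 1
  'gvmlm' < 'kps' since 'g' < 'k' at position 1
  'kps' < 'kxtg' since 'p' < 'x' at position 2
  'kxtg' < 'lphzp' since 'k' < 'l' at position 1
  'lphzp' < 'lvg' since 'p' < 'v' at position 2
  'lvg' < 'swyp' since 'l' < 's' at position 1
Chaining these comparisons gives the alphabetical order.
Final answer: ['fywbc', 'gvmlm', 'kps', 'kxtg', 'lphzp', 'lvg', 'swyp']


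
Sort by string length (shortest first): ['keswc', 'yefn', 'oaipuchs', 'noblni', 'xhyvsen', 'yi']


Compute lengths:
  'keswc' has length 5
  'yefn' has length 4
  'oaipuchs' has length 8
  'noblni' has length 6
  'xhyvsen' has length 7
  'yi' has length 2
Lengths in increasing order: 2 < 4 < 5 < 6 < 7 < 8
Listing the words in that order gives the answer.
Final answer: ['yi', 'yefn', 'keswc', 'noblni', 'xhyvsen', 'oaipuchs']


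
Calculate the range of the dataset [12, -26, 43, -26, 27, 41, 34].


Maximum value: 43
Minimum value: -26
Range = 43 - (-26) = 69
Final answer: 69


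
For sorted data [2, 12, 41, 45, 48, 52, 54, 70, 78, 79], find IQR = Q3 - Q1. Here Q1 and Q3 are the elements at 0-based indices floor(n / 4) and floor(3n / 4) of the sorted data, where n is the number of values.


The data has n = 10 elements.
Q1 index = floor(10 / 4) = floor(2.5) = 2; Q3 index = floor(3 * 10 / 4) = floor(7.5) = 7
Q1 = element at index 2 = 41
Q3 = element at index 7 = 70
IQR = 70 - 41 = 29
Final answer: 29


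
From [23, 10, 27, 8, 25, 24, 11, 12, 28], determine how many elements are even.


Check each element:
  23 is odd
  10 is even
  27 is odd
  8 is even
  25 is odd
  24 is even
  11 is odd
  12 is even
  28 is even
Evens: [10, 8, 24, 12, 28]
Count of evens = 5
Final answer: 5


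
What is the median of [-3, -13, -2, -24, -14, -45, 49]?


First, sort the list: [-45, -24, -14, -13, -3, -2, 49]
The list has 7 elements (odd count).
The middle index is 3 (0-based), and the element there is -13.
Final answer: -13


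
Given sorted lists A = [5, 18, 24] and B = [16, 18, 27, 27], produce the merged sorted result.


List A: [5, 18, 24]
List B: [16, 18, 27, 27]
Repeatedly compare the front elements and take the smaller:
  5 vs 16 -> take 5
  18 vs 16 -> take 16
  18 vs 18 -> take 18
  24 vs 18 -> take 18
  24 vs 27 -> take 24
  A is exhausted; append the rest of B: [27, 27]
Final answer: [5, 16, 18, 18, 24, 27, 27]


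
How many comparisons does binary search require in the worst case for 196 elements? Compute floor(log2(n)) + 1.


Binary search halves the search space each step.
Maximum comparisons = floor(log2(196)) + 1
log2(196) = 7.6147
floor(log2(196)) = 7, so 7 + 1 = 8
Final answer: 8


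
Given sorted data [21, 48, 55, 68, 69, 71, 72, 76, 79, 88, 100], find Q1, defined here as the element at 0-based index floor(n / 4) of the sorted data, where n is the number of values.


The list has n = 11 elements.
Q1 index = floor(11 / 4) = floor(2.75) = 2
Counting from index 0 in the sorted data, the element at index 2 is 55.
Final answer: 55


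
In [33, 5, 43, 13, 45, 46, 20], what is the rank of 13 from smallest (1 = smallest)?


Sort ascending: [5, 13, 20, 33, 43, 45, 46]
Find 13 in the sorted list.
13 is at position 2 (1-indexed).
Final answer: 2


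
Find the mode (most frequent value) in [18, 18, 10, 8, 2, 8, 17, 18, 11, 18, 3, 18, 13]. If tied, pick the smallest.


Count the frequency of each value:
  2 appears 1 time(s)
  3 appears 1 time(s)
  8 appears 2 time(s)
  10 appears 1 time(s)
  11 appears 1 time(s)
  13 appears 1 time(s)
  17 appears 1 time(s)
  18 appears 5 time(s)
Maximum frequency is 5.
Only 18 reaches that frequency, so it is the mode.
Final answer: 18


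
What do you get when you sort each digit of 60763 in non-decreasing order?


The number 60763 has digits: 6, 0, 7, 6, 3
Sorted: 0, 3, 6, 6, 7
Joining the sorted digits gives the result.
Final answer: 03667


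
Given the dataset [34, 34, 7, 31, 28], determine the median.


First, sort the list: [7, 28, 31, 34, 34]
The list has 5 elements (odd count).
The middle index is 2 (0-based), and the element there is 31.
Final answer: 31


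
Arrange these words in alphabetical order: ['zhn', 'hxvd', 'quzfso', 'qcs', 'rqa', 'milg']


Compare strings character by character (the first differing letter decides):
  'hxvd' < 'milg' since 'h' < 'm' at position 1
  'milg' < 'qcs' since 'm' < 'q' at position 1
  'qcs' < 'quzfso' since 'c' < 'u' at position 2
  'quzfso' < 'rqa' since 'q' < 'r' at position 1
  'rqa' < 'zhn' since 'r' < 'z' at position 1
Chaining these comparisons gives the alphabetical order.
Final answer: ['hxvd', 'milg', 'qcs', 'quzfso', 'rqa', 'zhn']


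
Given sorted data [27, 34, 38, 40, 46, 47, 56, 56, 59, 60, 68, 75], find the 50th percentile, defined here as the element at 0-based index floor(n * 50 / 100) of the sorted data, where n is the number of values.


The dataset has n = 12 elements.
Index = floor(12 * 50 / 100) = floor(600 / 100) = floor(6) = 6
Counting from index 0 in the sorted data, the element at index 6 is 56.
Final answer: 56


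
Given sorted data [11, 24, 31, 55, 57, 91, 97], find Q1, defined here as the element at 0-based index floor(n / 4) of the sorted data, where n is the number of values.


The list has n = 7 elements.
Q1 index = floor(7 / 4) = floor(1.75) = 1
Counting from index 0 in the sorted data, the element at index 1 is 24.
Final answer: 24


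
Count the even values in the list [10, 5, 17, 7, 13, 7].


Check each element:
  10 is even
  5 is odd
  17 is odd
  7 is odd
  13 is odd
  7 is odd
Evens: [10]
Count of evens = 1
Final answer: 1


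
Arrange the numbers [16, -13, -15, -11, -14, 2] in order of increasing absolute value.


Compute absolute values:
  |16| = 16
  |-13| = 13
  |-15| = 15
  |-11| = 11
  |-14| = 14
  |2| = 2
Absolute values in increasing order: 2 < 11 < 13 < 14 < 15 < 16
Listing the original numbers in that order gives the answer.
Final answer: [2, -11, -13, -14, -15, 16]


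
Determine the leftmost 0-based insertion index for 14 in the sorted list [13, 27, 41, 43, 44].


List is sorted: [13, 27, 41, 43, 44]
We need the leftmost position where 14 can be inserted, i.e. the first index whose element is >= 14 (or the end of the list if none is).
Binary search with low=0, high=5 (0-based indices):
  low=0, high=5, mid=2: a[2]=41 >= 14, so high = 2
  low=0, high=2, mid=1: a[1]=27 >= 14, so high = 1
  low=0, high=1, mid=0: a[0]=13 < 14, so low = 1
Now low = high = 1, so the insertion index is 1.
Final answer: 1


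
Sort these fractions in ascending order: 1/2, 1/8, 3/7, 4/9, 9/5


Convert to decimal for comparison:
  1/2 = 0.5
  1/8 = 0.125
  3/7 = 0.4286
  4/9 = 0.4444
  9/5 = 1.8
Decimals in increasing order: 0.125 < 0.4286 < 0.4444 < 0.5 < 1.8
Writing each back as its fraction gives the sorted order.
Final answer: 1/8, 3/7, 4/9, 1/2, 9/5


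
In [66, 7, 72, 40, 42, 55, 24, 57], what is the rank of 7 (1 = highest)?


Sort descending: [72, 66, 57, 55, 42, 40, 24, 7]
Find 7 in the sorted list.
7 is at position 8.
Final answer: 8


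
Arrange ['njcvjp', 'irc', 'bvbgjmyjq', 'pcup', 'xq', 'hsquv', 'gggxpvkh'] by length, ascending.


Compute lengths:
  'njcvjp' has length 6
  'irc' has length 3
  'bvbgjmyjq' has length 9
  'pcup' has length 4
  'xq' has length 2
  'hsquv' has length 5
  'gggxpvkh' has length 8
Lengths in increasing order: 2 < 3 < 4 < 5 < 6 < 8 < 9
Listing the words in that order gives the answer.
Final answer: ['xq', 'irc', 'pcup', 'hsquv', 'njcvjp', 'gggxpvkh', 'bvbgjmyjq']


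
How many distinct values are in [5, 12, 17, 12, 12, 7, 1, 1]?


List all unique values:
Distinct values: [1, 5, 7, 12, 17]
Count = 5
Final answer: 5


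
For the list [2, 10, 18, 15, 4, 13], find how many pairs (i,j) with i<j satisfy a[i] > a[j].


For each element, count the later elements that are smaller than it:
  2 (index 0): smaller elements after it = [] -> 0
  10 (index 1): smaller elements after it = [4] -> 1
  18 (index 2): smaller elements after it = [15, 4, 13] -> 3
  15 (index 3): smaller elements after it = [4, 13] -> 2
  4 (index 4): smaller elements after it = [] -> 0
Total inversions = 0 + 1 + 3 + 2 + 0 = 6
Final answer: 6


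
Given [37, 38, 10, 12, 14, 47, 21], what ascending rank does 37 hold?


Sort ascending: [10, 12, 14, 21, 37, 38, 47]
Find 37 in the sorted list.
37 is at position 5 (1-indexed).
Final answer: 5


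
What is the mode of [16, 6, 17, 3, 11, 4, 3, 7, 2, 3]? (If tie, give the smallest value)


Count the frequency of each value:
  2 appears 1 time(s)
  3 appears 3 time(s)
  4 appears 1 time(s)
  6 appears 1 time(s)
  7 appears 1 time(s)
  11 appears 1 time(s)
  16 appears 1 time(s)
  17 appears 1 time(s)
Maximum frequency is 3.
Only 3 reaches that frequency, so it is the mode.
Final answer: 3


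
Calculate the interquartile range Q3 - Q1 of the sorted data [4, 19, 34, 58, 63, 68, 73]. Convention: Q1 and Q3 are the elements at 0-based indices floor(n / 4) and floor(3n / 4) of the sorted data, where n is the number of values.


The data has n = 7 elements.
Q1 index = floor(7 / 4) = floor(1.75) = 1; Q3 index = floor(3 * 7 / 4) = floor(5.25) = 5
Q1 = element at index 1 = 19
Q3 = element at index 5 = 68
IQR = 68 - 19 = 49
Final answer: 49


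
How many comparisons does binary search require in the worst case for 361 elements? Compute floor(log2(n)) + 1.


Binary search halves the search space each step.
Maximum comparisons = floor(log2(361)) + 1
log2(361) = 8.4959
floor(log2(361)) = 8, so 8 + 1 = 9
Final answer: 9


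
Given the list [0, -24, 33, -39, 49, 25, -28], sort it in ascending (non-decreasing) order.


Original list: [0, -24, 33, -39, 49, 25, -28]
Repeatedly take the smallest remaining element:
  Remaining [0, -24, 33, -39, 49, 25, -28] -> smallest is -39
  Remaining [0, -24, 33, 49, 25, -28] -> smallest is -28
  Remaining [0, -24, 33, 49, 25] -> smallest is -24
  Remaining [0, 33, 49, 25] -> smallest is 0
  Remaining [33, 49, 25] -> smallest is 25
  Remaining [33, 49] -> smallest is 33
  Remaining [49] -> smallest is 49
Collecting the picks in order gives the sorted list.
Final answer: [-39, -28, -24, 0, 25, 33, 49]


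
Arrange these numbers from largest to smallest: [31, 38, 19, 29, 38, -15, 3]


Original list: [31, 38, 19, 29, 38, -15, 3]
Repeatedly take the largest remaining element:
  Remaining [31, 38, 19, 29, 38, -15, 3] -> largest is 38
  Remaining [31, 19, 29, 38, -15, 3] -> largest is 38
  Remaining [31, 19, 29, -15, 3] -> largest is 31
  Remaining [19, 29, -15, 3] -> largest is 29
  Remaining [19, -15, 3] -> largest is 19
  Remaining [-15, 3] -> largest is 3
  Remaining [-15] -> largest is -15
Collecting the picks in order gives the descending list.
Final answer: [38, 38, 31, 29, 19, 3, -15]


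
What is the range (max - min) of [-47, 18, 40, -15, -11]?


Maximum value: 40
Minimum value: -47
Range = 40 - (-47) = 87
Final answer: 87


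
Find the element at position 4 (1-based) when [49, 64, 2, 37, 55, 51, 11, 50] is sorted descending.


Sort descending: [64, 55, 51, 50, 49, 37, 11, 2]
The 4th element (1-indexed) is at index 3.
Value = 50
Final answer: 50


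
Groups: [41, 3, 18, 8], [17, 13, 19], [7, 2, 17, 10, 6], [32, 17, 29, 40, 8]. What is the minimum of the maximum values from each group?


Find max of each group:
  Group 1: [41, 3, 18, 8] -> max = 41
  Group 2: [17, 13, 19] -> max = 19
  Group 3: [7, 2, 17, 10, 6] -> max = 17
  Group 4: [32, 17, 29, 40, 8] -> max = 40
Maxes: [41, 19, 17, 40]
Minimum of maxes = 17
Final answer: 17


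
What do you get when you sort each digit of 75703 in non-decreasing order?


The number 75703 has digits: 7, 5, 7, 0, 3
Sorted: 0, 3, 5, 7, 7
Joining the sorted digits gives the result.
Final answer: 03577


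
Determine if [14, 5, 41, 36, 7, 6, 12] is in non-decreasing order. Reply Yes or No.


Check consecutive pairs:
  14 <= 5? False
  5 <= 41? True
  41 <= 36? False
  36 <= 7? False
  7 <= 6? False
  6 <= 12? True
4 consecutive pair(s) are out of order, so the list is not sorted.
Final answer: No


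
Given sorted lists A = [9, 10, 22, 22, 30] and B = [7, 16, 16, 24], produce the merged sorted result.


List A: [9, 10, 22, 22, 30]
List B: [7, 16, 16, 24]
Repeatedly compare the front elements and take the smaller:
  9 vs 7 -> take 7
  9 vs 16 -> take 9
  10 vs 16 -> take 10
  22 vs 16 -> take 16
  22 vs 16 -> take 16
  22 vs 24 -> take 22
  22 vs 24 -> take 22
  30 vs 24 -> take 24
  B is exhausted; append the rest of A: [30]
Final answer: [7, 9, 10, 16, 16, 22, 22, 24, 30]


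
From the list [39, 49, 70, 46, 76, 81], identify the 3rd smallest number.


Sort ascending: [39, 46, 49, 70, 76, 81]
The 3rd element (1-indexed) is at index 2.
Value = 49
Final answer: 49


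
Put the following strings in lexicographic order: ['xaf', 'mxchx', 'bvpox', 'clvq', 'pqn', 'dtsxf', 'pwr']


Compare strings character by character (the first differing letter decides):
  'bvpox' < 'clvq' since 'b' < 'c' at position 1
  'clvq' < 'dtsxf' since 'c' < 'd' at position 1
  'dtsxf' < 'mxchx' since 'd' < 'm' at position 1
  'mxchx' < 'pqn' since 'm' < 'p' at position 1
  'pqn' < 'pwr' since 'q' < 'w' at position 2
  'pwr' < 'xaf' since 'p' < 'x' at position 1
Chaining these comparisons gives the alphabetical order.
Final answer: ['bvpox', 'clvq', 'dtsxf', 'mxchx', 'pqn', 'pwr', 'xaf']
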